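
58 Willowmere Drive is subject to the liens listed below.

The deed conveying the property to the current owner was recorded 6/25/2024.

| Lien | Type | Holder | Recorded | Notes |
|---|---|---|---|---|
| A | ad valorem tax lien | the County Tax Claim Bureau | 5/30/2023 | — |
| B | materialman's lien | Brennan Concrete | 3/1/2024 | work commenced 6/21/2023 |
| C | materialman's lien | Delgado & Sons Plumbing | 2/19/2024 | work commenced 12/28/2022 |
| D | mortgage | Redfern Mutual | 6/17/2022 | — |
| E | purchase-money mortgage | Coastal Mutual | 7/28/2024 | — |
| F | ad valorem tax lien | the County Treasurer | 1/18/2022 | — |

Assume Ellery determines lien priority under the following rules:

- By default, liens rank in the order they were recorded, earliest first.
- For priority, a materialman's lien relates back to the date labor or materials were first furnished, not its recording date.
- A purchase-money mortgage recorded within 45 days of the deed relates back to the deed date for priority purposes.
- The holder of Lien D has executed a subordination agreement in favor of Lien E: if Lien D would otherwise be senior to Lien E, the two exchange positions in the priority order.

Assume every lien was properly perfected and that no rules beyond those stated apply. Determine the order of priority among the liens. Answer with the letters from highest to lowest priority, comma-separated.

F, E, C, A, B, D

Effective dates after the stated exceptions: B relates back to 6/21/2023 (work commenced); C's effective date is 12/28/2022, when work began; E relates back to the deed date 6/25/2024.
Ordering by effective date: F (1/18/2022), D (6/17/2022), C (12/28/2022), A (5/30/2023), B (6/21/2023), E (6/25/2024).
D is senior to E before the subordination, so the two trade places.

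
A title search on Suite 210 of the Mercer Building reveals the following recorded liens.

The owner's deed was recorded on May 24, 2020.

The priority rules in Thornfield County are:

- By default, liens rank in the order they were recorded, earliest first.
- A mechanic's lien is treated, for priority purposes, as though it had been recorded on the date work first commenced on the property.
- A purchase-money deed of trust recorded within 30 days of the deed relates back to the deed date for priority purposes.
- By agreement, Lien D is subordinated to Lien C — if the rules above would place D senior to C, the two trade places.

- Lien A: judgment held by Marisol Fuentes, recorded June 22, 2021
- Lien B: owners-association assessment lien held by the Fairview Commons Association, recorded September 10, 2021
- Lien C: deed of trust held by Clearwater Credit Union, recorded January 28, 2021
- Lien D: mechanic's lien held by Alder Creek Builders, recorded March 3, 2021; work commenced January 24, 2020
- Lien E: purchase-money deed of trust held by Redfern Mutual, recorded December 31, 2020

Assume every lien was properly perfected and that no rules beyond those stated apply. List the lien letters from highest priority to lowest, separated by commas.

C, E, D, A, B

First, effective dates: D relates back to January 24, 2020 (work commenced); E was recorded 221 days after the deed, outside the 30-day window, so it keeps its recording date.
Sorted by effective date: D (January 24, 2020), E (December 31, 2020), C (January 28, 2021), A (June 22, 2021), B (September 10, 2021).
D would otherwise be senior to C, so under the subordination agreement D and C exchange positions.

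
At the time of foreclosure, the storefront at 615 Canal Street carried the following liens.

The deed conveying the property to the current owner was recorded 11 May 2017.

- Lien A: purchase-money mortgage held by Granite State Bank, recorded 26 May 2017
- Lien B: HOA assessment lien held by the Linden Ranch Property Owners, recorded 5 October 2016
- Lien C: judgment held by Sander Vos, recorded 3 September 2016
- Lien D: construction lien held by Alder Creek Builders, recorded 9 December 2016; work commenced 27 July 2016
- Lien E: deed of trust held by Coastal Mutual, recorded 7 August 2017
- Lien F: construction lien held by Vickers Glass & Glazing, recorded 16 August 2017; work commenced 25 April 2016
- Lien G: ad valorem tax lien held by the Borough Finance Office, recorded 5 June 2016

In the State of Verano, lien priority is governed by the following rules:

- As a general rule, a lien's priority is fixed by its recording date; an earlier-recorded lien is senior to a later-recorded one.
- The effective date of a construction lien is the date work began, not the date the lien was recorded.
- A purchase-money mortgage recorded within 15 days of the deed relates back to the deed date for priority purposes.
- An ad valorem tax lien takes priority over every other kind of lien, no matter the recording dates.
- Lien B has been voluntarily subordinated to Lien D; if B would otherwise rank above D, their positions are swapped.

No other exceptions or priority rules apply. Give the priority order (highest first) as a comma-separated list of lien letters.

G, F, D, C, B, A, E

Effective dates after the stated exceptions: A relates back to the deed date 11 May 2017; D is treated as recorded 27 July 2016, the work-commencement date; F's effective date is 25 April 2016, when work began.
G, as an ad valorem tax lien, has superpriority and ranks first.
Remaining liens by effective date: F (25 April 2016), D (27 July 2016), C (3 September 2016), B (5 October 2016), A (11 May 2017), E (7 August 2017).
Since B is not senior to D, the subordination leaves the order unchanged.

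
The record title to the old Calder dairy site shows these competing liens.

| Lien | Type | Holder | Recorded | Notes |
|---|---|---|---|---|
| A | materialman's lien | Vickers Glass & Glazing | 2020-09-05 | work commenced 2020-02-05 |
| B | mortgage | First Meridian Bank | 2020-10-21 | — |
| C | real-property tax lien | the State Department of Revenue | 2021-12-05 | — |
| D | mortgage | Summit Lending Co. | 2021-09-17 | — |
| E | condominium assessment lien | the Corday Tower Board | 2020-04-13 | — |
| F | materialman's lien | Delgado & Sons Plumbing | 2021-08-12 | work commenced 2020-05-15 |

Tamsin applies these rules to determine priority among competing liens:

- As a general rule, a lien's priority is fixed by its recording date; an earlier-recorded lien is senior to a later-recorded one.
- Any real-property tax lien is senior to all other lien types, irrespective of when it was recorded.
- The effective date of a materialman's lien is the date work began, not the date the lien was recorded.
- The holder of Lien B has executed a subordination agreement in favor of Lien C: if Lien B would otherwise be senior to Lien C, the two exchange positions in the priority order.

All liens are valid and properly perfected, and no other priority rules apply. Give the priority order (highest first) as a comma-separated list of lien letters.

Effective dates after the stated exceptions: A relates back to 2020-02-05 (work commenced); F's effective date is 2020-05-15, when work began.
C is a real-property tax lien, so it outranks all other liens regardless of date.
Ordering the rest by effective date: A (2020-02-05), E (2020-04-13), F (2020-05-15), B (2020-10-21), D (2021-09-17).
B already ranks below C; the subordination has no effect.

C, A, E, F, B, D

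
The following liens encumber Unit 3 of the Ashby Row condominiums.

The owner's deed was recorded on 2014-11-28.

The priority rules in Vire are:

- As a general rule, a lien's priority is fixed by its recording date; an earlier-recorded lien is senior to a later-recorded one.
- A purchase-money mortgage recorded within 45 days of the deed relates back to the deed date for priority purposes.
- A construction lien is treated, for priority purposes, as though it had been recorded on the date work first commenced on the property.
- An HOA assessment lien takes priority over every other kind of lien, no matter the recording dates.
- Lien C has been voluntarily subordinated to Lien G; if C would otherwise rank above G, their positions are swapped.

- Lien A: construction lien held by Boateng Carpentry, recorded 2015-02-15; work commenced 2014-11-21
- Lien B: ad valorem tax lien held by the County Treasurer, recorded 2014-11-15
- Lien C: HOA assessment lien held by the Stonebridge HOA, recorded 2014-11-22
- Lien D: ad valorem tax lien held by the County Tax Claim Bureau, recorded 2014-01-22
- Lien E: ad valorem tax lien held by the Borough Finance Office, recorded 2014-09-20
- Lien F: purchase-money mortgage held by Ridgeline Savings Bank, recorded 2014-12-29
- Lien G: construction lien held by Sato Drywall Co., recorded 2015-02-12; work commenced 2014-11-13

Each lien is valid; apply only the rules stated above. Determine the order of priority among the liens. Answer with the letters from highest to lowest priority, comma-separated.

Effective dates after the stated exceptions: A is treated as recorded 2014-11-21, the work-commencement date; F's effective date is the deed date, 2014-11-28; G relates back to 2014-11-13 (work commenced).
C is an HOA assessment lien and takes priority over every other lien.
Among the remaining liens, by effective date: D (2014-01-22), E (2014-09-20), G (2014-11-13), B (2014-11-15), A (2014-11-21), F (2014-11-28).
C would otherwise be senior to G, so under the subordination agreement C and G exchange positions.

G, D, E, C, B, A, F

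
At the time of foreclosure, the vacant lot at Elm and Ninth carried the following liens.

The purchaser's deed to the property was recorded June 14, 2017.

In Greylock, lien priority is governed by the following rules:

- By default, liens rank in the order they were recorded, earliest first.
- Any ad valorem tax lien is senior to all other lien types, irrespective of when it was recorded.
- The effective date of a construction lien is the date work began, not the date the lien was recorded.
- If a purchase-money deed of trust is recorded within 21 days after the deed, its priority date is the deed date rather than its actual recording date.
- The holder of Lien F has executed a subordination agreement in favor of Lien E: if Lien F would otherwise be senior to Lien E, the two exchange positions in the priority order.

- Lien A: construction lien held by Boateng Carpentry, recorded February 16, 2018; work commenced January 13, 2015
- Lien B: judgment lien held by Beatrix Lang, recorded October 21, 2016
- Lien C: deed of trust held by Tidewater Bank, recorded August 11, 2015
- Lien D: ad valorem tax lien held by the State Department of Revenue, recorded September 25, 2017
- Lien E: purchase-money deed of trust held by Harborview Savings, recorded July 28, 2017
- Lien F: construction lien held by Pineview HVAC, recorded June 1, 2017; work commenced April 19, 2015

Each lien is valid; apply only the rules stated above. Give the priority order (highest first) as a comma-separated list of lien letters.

D, A, E, C, B, F

Adjusting effective dates: A relates back to January 13, 2015 (work commenced); E was recorded 44 days after the deed — beyond 21 days — so no relation-back applies; F's effective date is April 19, 2015, when work began.
D is an ad valorem tax lien and takes priority over every other lien.
The other liens, earliest effective date first: A (January 13, 2015), F (April 19, 2015), C (August 11, 2015), B (October 21, 2016), E (July 28, 2017).
F would otherwise be senior to E, so under the subordination agreement F and E exchange positions.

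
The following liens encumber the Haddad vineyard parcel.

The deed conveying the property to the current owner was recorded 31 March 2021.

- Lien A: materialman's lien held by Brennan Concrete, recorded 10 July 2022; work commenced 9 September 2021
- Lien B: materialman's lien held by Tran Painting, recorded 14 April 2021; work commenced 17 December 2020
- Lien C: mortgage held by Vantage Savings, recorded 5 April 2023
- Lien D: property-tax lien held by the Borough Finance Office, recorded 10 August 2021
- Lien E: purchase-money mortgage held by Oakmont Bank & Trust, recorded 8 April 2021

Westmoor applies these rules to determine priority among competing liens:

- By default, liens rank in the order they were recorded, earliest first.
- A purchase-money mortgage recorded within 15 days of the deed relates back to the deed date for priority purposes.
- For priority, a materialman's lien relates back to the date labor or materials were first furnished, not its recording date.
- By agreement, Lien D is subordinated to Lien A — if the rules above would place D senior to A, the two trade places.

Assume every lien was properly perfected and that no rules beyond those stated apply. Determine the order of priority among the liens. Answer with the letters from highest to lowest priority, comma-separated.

Effective dates after the stated exceptions: A's effective date is 9 September 2021, when work began; B relates back to 17 December 2020 (work commenced); E's effective date is the deed date, 31 March 2021.
Sorted by effective date: B (17 December 2020), E (31 March 2021), D (10 August 2021), A (9 September 2021), C (5 April 2023).
D would otherwise be senior to A, so under the subordination agreement D and A exchange positions.

B, E, A, D, C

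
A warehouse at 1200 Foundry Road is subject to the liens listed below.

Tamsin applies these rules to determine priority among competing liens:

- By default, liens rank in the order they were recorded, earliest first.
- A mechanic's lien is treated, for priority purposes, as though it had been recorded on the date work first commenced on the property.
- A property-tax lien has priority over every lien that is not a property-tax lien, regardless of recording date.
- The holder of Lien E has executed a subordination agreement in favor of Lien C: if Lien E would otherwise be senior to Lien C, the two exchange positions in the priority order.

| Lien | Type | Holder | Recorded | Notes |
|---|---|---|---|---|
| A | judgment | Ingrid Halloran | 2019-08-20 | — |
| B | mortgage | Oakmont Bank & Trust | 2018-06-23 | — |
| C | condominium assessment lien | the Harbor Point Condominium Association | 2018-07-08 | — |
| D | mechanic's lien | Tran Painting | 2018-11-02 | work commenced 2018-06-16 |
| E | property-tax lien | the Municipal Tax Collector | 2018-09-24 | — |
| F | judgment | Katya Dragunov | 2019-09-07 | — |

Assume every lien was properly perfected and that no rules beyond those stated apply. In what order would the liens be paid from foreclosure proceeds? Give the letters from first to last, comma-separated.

Effective dates: D relates back to 2018-06-16 (work commenced).
As a property-tax lien, E is senior to every other lien.
Ordering the rest by effective date: D (2018-06-16), B (2018-06-23), C (2018-07-08), A (2019-08-20), F (2019-09-07).
The subordination applies — E was senior to C — so E and C swap.

C, D, B, E, A, F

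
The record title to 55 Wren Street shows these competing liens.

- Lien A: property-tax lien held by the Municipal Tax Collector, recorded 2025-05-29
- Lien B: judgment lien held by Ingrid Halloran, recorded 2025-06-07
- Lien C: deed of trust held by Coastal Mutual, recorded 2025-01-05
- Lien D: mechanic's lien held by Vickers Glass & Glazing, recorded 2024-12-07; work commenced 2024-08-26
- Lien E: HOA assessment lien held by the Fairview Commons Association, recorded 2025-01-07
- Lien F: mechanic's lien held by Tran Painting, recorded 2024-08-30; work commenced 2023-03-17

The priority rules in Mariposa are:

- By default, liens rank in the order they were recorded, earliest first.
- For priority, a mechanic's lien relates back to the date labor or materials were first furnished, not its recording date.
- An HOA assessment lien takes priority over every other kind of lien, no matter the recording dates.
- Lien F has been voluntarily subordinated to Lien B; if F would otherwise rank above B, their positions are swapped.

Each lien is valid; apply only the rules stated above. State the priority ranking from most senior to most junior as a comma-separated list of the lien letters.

Effective dates: D is treated as recorded 2024-08-26, the work-commencement date; F's effective date is 2023-03-17, when work began.
E is an HOA assessment lien, so it outranks all other liens regardless of date.
The other liens, earliest effective date first: F (2023-03-17), D (2024-08-26), C (2025-01-05), A (2025-05-29), B (2025-06-07).
The subordination applies — F was senior to B — so F and B swap.

E, B, D, C, A, F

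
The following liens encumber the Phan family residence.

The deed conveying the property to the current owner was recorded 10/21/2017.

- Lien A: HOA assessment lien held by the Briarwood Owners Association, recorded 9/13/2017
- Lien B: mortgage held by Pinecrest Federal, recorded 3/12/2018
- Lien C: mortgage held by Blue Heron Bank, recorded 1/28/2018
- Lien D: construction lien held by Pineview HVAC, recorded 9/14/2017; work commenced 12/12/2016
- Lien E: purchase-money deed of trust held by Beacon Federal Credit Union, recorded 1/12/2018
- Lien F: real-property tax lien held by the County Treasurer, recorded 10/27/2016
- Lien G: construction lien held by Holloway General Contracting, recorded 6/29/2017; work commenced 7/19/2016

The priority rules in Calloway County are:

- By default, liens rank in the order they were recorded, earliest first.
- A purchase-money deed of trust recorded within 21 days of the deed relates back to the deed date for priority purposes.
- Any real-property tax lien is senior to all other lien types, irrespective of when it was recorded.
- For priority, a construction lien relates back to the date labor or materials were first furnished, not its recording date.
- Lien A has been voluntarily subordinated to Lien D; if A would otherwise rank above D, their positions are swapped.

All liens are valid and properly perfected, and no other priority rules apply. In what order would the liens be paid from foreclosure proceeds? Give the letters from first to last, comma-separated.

First, effective dates: D is treated as recorded 12/12/2016, the work-commencement date; E missed the 21-day window (83 days after the deed), so its recording date stands; G is treated as recorded 7/19/2016, the work-commencement date.
F, as a real-property tax lien, has superpriority and ranks first.
The other liens, earliest effective date first: G (7/19/2016), D (12/12/2016), A (9/13/2017), E (1/12/2018), C (1/28/2018), B (3/12/2018).
Since A is not senior to D, the subordination leaves the order unchanged.

F, G, D, A, E, C, B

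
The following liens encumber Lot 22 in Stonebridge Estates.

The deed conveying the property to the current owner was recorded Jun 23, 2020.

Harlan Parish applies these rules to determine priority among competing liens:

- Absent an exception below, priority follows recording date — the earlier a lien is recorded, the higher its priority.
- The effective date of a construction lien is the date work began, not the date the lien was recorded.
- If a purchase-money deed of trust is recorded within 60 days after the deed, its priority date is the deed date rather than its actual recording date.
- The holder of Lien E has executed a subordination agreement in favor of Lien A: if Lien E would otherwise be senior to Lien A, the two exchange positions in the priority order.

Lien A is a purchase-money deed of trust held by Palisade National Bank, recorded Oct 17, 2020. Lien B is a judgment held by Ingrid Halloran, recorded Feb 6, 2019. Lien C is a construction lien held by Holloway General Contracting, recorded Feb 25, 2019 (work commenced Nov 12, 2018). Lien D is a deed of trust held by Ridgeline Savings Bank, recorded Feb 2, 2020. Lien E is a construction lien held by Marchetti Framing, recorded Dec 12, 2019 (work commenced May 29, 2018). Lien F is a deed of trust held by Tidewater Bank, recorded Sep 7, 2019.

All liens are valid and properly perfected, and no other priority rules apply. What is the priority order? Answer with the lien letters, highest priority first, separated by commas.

Effective dates: A missed the 60-day window (116 days after the deed), so its recording date stands; C relates back to Nov 12, 2018 (work commenced); E is treated as recorded May 29, 2018, the work-commencement date.
Sorted by effective date: E (May 29, 2018), C (Nov 12, 2018), B (Feb 6, 2019), F (Sep 7, 2019), D (Feb 2, 2020), A (Oct 17, 2020).
The subordination applies — E was senior to A — so E and A swap.

A, C, B, F, D, E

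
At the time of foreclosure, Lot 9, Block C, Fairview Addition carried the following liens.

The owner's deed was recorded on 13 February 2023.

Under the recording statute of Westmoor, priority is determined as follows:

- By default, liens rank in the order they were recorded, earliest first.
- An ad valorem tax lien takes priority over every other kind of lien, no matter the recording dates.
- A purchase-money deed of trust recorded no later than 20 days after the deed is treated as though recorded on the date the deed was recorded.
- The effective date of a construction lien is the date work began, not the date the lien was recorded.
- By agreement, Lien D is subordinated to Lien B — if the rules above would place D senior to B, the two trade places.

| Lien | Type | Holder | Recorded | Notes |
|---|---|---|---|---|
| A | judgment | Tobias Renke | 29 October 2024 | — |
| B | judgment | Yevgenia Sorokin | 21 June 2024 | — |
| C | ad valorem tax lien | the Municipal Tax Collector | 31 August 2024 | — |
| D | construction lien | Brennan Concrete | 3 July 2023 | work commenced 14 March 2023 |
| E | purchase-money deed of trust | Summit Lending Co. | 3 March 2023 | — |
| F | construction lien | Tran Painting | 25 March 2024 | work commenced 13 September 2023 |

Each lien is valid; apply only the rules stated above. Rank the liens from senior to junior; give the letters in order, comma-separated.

C, E, B, F, D, A

Effective dates after the stated exceptions: D's effective date is 14 March 2023, when work began; E was recorded within the 20-day window, so its effective date is the deed date 13 February 2023; F relates back to 13 September 2023 (work commenced).
C, as an ad valorem tax lien, has superpriority and ranks first.
Among the remaining liens, by effective date: E (13 February 2023), D (14 March 2023), F (13 September 2023), B (21 June 2024), A (29 October 2024).
Because D would otherwise rank above B, the subordination swaps them.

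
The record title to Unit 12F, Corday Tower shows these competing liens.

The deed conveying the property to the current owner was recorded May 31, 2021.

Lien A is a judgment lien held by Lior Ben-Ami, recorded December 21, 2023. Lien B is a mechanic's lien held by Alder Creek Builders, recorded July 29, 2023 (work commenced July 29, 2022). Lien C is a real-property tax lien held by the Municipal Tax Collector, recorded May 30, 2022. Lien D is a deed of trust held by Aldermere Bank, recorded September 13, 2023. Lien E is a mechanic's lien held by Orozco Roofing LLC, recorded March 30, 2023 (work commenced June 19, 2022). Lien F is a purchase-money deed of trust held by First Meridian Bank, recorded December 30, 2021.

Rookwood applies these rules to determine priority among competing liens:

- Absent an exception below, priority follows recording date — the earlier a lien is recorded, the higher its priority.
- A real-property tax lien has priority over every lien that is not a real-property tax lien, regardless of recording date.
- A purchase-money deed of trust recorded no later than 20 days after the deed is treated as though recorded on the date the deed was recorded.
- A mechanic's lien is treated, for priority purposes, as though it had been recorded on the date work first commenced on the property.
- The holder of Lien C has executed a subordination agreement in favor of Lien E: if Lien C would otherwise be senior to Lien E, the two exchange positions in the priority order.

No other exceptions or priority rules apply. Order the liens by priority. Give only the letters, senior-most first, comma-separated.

E, F, C, B, D, A

Adjusting effective dates: B is treated as recorded July 29, 2022, the work-commencement date; E relates back to June 19, 2022 (work commenced); F was recorded 213 days after the deed, outside the 20-day window, so it keeps its recording date.
C is a real-property tax lien, so it outranks all other liens regardless of date.
The other liens, earliest effective date first: F (December 30, 2021), E (June 19, 2022), B (July 29, 2022), D (September 13, 2023), A (December 21, 2023).
C is senior to E before the subordination, so the two trade places.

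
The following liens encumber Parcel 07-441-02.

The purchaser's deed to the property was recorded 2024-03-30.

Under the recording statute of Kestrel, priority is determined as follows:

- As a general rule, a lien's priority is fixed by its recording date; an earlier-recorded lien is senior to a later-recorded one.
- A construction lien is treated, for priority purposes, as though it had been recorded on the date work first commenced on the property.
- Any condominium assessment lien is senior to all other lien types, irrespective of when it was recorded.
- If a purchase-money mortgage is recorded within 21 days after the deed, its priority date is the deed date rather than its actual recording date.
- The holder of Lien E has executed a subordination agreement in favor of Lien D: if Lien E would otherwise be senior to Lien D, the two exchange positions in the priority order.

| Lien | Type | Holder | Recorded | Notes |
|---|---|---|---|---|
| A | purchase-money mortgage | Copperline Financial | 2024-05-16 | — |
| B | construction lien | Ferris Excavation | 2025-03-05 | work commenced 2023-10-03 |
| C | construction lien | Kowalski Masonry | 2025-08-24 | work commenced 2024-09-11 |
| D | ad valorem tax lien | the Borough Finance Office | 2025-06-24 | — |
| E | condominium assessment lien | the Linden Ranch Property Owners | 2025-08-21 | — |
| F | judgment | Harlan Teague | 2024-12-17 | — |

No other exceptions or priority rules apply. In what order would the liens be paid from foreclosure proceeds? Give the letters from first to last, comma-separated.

D, B, A, C, F, E

Effective dates: A was recorded 47 days after the deed, outside the 21-day window, so it keeps its recording date; B relates back to 2023-10-03 (work commenced); C's effective date is 2024-09-11, when work began.
As a condominium assessment lien, E is senior to every other lien.
Remaining liens by effective date: B (2023-10-03), A (2024-05-16), C (2024-09-11), F (2024-12-17), D (2025-06-24).
The subordination applies — E was senior to D — so E and D swap.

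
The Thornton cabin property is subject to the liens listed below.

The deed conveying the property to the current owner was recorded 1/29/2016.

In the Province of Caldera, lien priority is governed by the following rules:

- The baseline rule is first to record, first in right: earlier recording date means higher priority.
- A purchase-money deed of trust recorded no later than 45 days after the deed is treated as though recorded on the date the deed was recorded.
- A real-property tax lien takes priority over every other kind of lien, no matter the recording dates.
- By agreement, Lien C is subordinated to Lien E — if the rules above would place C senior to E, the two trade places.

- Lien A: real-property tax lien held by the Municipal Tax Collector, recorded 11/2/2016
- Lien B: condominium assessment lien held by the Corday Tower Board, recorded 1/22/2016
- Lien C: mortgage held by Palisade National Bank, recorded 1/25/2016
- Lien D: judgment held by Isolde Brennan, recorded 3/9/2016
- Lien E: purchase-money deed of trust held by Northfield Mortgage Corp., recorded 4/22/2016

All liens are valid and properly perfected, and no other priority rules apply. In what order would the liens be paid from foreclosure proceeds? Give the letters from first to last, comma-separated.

First, effective dates: E was recorded 84 days after the deed, outside the 45-day window, so it keeps its recording date.
A is a real-property tax lien, so it outranks all other liens regardless of date.
The other liens, earliest effective date first: B (1/22/2016), C (1/25/2016), D (3/9/2016), E (4/22/2016).
C would otherwise be senior to E, so under the subordination agreement C and E exchange positions.

A, B, E, D, C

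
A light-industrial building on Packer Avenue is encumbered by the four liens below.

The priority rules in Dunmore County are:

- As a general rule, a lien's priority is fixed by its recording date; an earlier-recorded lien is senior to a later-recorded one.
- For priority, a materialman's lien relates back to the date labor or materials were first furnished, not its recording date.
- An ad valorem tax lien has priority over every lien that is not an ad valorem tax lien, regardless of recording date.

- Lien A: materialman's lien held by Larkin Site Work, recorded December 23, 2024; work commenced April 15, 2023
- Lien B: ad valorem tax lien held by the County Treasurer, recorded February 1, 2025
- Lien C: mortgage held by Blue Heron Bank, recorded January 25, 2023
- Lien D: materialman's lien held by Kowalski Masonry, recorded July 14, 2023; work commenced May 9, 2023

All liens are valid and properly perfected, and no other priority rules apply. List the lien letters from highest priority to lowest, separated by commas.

First, effective dates: A relates back to April 15, 2023 (work commenced); D's effective date is May 9, 2023, when work began.
As an ad valorem tax lien, B is senior to every other lien.
Ordering the rest by effective date: C (January 25, 2023), A (April 15, 2023), D (May 9, 2023).

B, C, A, D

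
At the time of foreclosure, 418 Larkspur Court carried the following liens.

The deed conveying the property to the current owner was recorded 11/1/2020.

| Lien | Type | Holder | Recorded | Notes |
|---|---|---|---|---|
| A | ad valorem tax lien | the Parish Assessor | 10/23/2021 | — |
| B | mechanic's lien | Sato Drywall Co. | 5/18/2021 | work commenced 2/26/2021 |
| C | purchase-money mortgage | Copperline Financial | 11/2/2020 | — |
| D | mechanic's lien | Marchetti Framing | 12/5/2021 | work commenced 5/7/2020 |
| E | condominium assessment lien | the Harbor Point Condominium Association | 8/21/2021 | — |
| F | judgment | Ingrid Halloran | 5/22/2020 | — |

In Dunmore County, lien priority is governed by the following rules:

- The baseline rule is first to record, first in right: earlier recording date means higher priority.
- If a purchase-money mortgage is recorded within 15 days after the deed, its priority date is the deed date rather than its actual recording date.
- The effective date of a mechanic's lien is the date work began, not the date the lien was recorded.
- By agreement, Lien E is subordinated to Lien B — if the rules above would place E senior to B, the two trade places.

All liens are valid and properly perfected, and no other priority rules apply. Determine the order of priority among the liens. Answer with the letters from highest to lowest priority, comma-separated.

D, F, C, B, E, A

Effective dates after the stated exceptions: B's effective date is 2/26/2021, when work began; C's effective date is the deed date, 11/1/2020; D relates back to 5/7/2020 (work commenced).
Ordering by effective date: D (5/7/2020), F (5/22/2020), C (11/1/2020), B (2/26/2021), E (8/21/2021), A (10/23/2021).
E already ranks below B; the subordination has no effect.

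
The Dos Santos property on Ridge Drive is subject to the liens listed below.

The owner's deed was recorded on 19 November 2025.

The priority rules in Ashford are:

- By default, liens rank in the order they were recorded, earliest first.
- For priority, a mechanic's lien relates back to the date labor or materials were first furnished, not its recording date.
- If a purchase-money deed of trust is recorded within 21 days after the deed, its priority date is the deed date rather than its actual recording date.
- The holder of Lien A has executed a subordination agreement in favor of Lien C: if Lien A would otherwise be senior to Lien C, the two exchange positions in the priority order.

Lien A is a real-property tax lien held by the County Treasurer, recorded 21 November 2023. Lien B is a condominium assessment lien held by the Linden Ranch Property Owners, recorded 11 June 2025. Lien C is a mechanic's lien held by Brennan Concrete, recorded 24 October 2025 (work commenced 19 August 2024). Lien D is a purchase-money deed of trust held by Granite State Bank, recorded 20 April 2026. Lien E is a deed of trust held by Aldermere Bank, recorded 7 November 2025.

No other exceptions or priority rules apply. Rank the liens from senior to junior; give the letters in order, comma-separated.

C, A, B, E, D

First, effective dates: C relates back to 19 August 2024 (work commenced); D missed the 21-day window (152 days after the deed), so its recording date stands.
By effective date: A (21 November 2023), C (19 August 2024), B (11 June 2025), E (7 November 2025), D (20 April 2026).
The subordination applies — A was senior to C — so A and C swap.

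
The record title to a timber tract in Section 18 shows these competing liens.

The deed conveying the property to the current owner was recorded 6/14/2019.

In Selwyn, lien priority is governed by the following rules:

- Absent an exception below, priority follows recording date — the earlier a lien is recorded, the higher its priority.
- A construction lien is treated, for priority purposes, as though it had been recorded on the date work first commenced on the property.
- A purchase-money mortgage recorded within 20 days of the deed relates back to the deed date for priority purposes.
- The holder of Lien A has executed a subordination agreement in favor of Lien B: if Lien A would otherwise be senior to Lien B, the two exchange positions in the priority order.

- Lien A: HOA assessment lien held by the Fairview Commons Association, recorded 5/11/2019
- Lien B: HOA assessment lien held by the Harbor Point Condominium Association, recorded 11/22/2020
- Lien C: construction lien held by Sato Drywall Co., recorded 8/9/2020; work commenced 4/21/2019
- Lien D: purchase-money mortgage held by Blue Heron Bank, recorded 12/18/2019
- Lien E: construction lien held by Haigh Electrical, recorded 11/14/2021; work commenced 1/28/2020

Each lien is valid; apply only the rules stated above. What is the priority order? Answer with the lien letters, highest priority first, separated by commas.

C, B, D, E, A

Adjusting effective dates: C relates back to 4/21/2019 (work commenced); D was recorded 187 days after the deed — beyond 20 days — so no relation-back applies; E is treated as recorded 1/28/2020, the work-commencement date.
By effective date: C (4/21/2019), A (5/11/2019), D (12/18/2019), E (1/28/2020), B (11/22/2020).
The subordination applies — A was senior to B — so A and B swap.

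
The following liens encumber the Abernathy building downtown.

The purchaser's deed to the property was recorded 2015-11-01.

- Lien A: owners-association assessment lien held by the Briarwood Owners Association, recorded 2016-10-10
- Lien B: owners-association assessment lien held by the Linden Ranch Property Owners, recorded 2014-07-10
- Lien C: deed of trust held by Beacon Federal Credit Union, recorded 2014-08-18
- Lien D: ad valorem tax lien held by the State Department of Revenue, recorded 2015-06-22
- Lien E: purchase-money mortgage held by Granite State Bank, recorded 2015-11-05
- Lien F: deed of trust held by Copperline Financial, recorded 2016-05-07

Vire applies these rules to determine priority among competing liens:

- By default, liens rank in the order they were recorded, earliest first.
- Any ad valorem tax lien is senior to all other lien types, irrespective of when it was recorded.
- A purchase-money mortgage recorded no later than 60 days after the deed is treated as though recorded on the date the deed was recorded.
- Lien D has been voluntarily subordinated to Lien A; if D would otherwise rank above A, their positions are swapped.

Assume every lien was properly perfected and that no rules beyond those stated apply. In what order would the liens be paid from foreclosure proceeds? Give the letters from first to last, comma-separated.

A, B, C, E, F, D

Adjusting effective dates: E's effective date is the deed date, 2015-11-01.
D is an ad valorem tax lien and takes priority over every other lien.
The other liens, earliest effective date first: B (2014-07-10), C (2014-08-18), E (2015-11-01), F (2016-05-07), A (2016-10-10).
D is senior to A before the subordination, so the two trade places.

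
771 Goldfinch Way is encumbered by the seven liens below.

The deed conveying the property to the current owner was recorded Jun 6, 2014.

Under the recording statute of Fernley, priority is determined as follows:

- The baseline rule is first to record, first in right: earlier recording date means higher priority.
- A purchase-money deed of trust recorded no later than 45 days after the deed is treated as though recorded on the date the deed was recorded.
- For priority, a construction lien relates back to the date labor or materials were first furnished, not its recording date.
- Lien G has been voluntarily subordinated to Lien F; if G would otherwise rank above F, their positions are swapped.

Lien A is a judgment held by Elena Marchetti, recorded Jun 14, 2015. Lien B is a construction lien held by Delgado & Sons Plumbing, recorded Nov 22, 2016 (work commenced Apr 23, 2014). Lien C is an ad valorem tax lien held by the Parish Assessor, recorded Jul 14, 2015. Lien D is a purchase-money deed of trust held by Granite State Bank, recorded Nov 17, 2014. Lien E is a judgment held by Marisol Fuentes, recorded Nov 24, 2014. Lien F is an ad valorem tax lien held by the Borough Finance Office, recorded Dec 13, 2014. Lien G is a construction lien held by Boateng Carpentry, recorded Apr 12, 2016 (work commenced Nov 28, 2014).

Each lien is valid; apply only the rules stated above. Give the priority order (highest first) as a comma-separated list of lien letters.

Adjusting effective dates: B relates back to Apr 23, 2014 (work commenced); D was recorded 164 days after the deed, outside the 45-day window, so it keeps its recording date; G is treated as recorded Nov 28, 2014, the work-commencement date.
Ordering by effective date: B (Apr 23, 2014), D (Nov 17, 2014), E (Nov 24, 2014), G (Nov 28, 2014), F (Dec 13, 2014), A (Jun 14, 2015), C (Jul 14, 2015).
G would otherwise be senior to F, so under the subordination agreement G and F exchange positions.

B, D, E, F, G, A, C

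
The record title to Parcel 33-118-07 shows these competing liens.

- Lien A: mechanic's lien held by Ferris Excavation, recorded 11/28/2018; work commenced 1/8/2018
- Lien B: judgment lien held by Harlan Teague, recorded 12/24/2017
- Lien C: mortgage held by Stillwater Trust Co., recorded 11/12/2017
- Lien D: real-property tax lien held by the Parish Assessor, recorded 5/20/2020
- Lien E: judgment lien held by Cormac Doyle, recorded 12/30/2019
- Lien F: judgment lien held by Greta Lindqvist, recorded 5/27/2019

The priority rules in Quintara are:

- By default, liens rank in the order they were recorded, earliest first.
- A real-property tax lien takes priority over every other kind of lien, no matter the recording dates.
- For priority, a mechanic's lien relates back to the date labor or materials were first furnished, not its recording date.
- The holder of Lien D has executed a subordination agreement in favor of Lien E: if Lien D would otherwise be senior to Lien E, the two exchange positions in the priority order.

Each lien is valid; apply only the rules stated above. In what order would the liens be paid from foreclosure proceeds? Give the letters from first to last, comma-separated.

E, C, B, A, F, D

First, effective dates: A's effective date is 1/8/2018, when work began.
As a real-property tax lien, D is senior to every other lien.
Ordering the rest by effective date: C (11/12/2017), B (12/24/2017), A (1/8/2018), F (5/27/2019), E (12/30/2019).
D is senior to E before the subordination, so the two trade places.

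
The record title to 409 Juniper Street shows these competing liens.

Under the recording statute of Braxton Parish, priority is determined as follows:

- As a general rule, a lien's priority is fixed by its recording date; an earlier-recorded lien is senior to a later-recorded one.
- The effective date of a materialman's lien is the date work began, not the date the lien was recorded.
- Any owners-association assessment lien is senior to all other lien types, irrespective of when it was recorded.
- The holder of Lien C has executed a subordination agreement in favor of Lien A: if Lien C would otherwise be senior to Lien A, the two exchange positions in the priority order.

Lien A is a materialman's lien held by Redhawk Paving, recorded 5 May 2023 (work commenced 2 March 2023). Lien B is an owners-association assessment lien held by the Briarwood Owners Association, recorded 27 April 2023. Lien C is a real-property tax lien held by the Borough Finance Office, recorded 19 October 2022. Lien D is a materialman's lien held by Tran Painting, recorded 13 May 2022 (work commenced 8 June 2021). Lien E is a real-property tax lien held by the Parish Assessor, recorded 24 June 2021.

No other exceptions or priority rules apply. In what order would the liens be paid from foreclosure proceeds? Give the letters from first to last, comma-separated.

Effective dates after the stated exceptions: A's effective date is 2 March 2023, when work began; D is treated as recorded 8 June 2021, the work-commencement date.
B, as an owners-association assessment lien, has superpriority and ranks first.
Remaining liens by effective date: D (8 June 2021), E (24 June 2021), C (19 October 2022), A (2 March 2023).
C is senior to A before the subordination, so the two trade places.

B, D, E, A, C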